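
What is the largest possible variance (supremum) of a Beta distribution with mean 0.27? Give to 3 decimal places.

0.197

Var = μ(1−μ)/(α+β+1), which approaches μ(1−μ) as α+β → 0.
So the supremum is μ(1−μ) = 0.27×0.73 = 0.197.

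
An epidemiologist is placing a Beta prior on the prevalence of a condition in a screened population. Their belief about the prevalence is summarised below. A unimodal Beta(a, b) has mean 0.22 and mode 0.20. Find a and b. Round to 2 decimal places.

a = 6.60, b = 23.40

With s = a+b: μ = a/s and mode = (a−1)/(s−2). Eliminating a = μs,
μs − 1 = m(s−2) ⇒ s(μ−m) = 1−2m ⇒ s = 0.60/0.02 = 30.0000.
So a = μs = 6.60, b = (1−μ)s = 23.40.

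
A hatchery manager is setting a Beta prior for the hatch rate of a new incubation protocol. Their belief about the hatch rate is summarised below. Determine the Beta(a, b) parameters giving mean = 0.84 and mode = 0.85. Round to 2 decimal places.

Let s = a+b. Mean gives a = μs = 0.84s; mode gives (a−1)/(s−2) = 0.85.
Substituting: 0.84s − 1 = 0.85(s−2) = 0.85s − 1.70, so -0.01s = -0.70 and s = 70.0000.
Then a = 0.84×70.0000 = 58.80 and b = s−a = 11.20.

a = 58.80, b = 11.20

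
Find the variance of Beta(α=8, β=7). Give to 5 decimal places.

0.01556

Var = αβ/[(α+β)²(α+β+1)] = (8×7)/(15²×16) = 56/3600 = 0.01556.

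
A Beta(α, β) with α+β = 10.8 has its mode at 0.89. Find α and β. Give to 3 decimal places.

α = 8.832, β = 1.968

Mode = (α−1)/(κ−2) with κ = α+β, so α−1 = 0.89·8.8 = 7.832.
α = 8.832; β = κ − α = 1.968.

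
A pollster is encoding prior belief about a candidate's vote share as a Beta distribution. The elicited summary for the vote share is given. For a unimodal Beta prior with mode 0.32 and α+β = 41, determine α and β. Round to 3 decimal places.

α = 13.480, β = 27.520

Since the density peak of Beta(α,β) is at (α−1)/(α+β−2),
α = 1 + 0.32(41−2) = 13.480 and β = 41 − 13.480 = 27.520.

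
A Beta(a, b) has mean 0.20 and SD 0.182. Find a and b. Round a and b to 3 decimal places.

First σ² = 0.033124. Setting a = μn, b = (1−μ)n with n = a+b,
μ(1−μ)/(n+1) = 0.033124 ⇒ n+1 = 0.1600/0.033124 = 4.8303 ⇒ n = 3.8303.
Hence a = 0.20×3.8303 = 0.766, b = 0.80×3.8303 = 3.064.

a = 0.766, b = 3.064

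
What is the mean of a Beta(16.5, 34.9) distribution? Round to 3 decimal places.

0.321

The Beta mean is α/(α+β) = 16.5/(16.5+34.9) = 0.321.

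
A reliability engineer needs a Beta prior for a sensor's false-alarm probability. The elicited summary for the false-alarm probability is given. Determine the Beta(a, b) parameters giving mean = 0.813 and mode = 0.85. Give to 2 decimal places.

a = 15.38, b = 3.54

Let s = a+b. Mean gives a = μs = 0.813s; mode gives (a−1)/(s−2) = 0.85.
Substituting: 0.813s − 1 = 0.85(s−2) = 0.85s − 1.70, so -0.037s = -0.70 and s = 18.9189.
Then a = 0.813×18.9189 = 15.38 and b = s−a = 3.54.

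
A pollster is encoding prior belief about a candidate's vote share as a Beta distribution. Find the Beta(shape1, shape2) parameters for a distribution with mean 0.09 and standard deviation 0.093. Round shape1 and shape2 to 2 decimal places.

σ² = 0.093² = 0.008649.
With s = shape1+shape2, Var = μ(1−μ)/(s+1), so s+1 = (0.09×0.91)/0.008649 = 9.4693 and s = 8.4693.
shape1 = μs = 0.76, shape2 = (1−μ)s = 7.71.

shape1 = 0.76, shape2 = 7.71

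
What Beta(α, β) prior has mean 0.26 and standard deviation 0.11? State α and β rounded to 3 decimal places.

σ² = 0.11² = 0.0121.
With s = α+β, Var = μ(1−μ)/(s+1), so s+1 = (0.26×0.74)/0.0121 = 15.9008 and s = 14.9008.
α = μs = 3.874, β = (1−μ)s = 11.027.

α = 3.874, β = 11.027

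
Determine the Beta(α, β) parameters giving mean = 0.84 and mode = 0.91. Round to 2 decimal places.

α = 9.84, β = 1.87

Let s = α+β. Mean gives α = μs = 0.84s; mode gives (α−1)/(s−2) = 0.91.
Substituting: 0.84s − 1 = 0.91(s−2) = 0.91s − 1.82, so -0.07s = -0.82 and s = 11.7143.
Then α = 0.84×11.7143 = 9.84 and β = s−α = 1.87.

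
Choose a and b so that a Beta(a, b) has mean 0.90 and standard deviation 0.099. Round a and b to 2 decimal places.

a = 7.36, b = 0.82

Variance = 0.099² = 0.009801. The moment-matching identity a+b = μ(1−μ)/Var − 1 gives
a+b = 0.0900/0.009801 − 1 = 8.1827, so a = μ·8.1827 = 7.36 and b = (1−μ)·8.1827 = 0.82.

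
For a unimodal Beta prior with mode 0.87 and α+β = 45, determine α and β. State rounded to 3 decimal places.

α = 38.410, β = 6.590

Mode = (α−1)/(κ−2) with κ = α+β, so α−1 = 0.87·43 = 37.410.
α = 38.410; β = κ − α = 6.590.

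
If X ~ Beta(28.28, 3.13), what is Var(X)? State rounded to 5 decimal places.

α+β = 31.41 and αβ = 88.5164, so Var = αβ/[(α+β)²(α+β+1)] = 88.5164/31975.320321 = 0.00277.

0.00277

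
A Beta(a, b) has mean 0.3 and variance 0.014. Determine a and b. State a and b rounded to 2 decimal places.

Let s = a+b. The Beta variance is μ(1−μ)/(s+1).
So s+1 = μ(1−μ)/σ² = (0.3×0.7)/0.014 = 0.21/0.014 = 15.0000, giving s = 14.0000.
Then a = μs = 0.3×14.0000 = 4.20 and b = (1−μ)s = 0.7×14.0000 = 9.80.

a = 4.20, b = 9.80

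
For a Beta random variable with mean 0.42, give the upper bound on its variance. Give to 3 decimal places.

0.244

Var = μ(1−μ)/(α+β+1), which approaches μ(1−μ) as α+β → 0.
So the supremum is μ(1−μ) = 0.42×0.58 = 0.244.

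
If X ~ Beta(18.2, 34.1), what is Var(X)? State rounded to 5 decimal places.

0.00426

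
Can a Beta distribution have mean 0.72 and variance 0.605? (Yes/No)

No

A Beta with mean μ has variance μ(1−μ)/(α+β+1) < μ(1−μ).
Here μ(1−μ) = 0.72×0.28 = 0.2016, and 0.605 ≥ 0.2016.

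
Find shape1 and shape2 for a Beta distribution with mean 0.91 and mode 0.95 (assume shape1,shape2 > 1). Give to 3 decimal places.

With s = shape1+shape2: μ = shape1/s and mode = (shape1−1)/(s−2). Eliminating shape1 = μs,
μs − 1 = m(s−2) ⇒ s(μ−m) = 1−2m ⇒ s = -0.90/-0.04 = 22.5000.
So shape1 = μs = 20.475, shape2 = (1−μ)s = 2.025.

shape1 = 20.475, shape2 = 2.025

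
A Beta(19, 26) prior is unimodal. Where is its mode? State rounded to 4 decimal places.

The density x^(α−1)(1−x)^(β−1) is maximised at (α−1)/(α+β−2) = 18/43 = 0.4186.

0.4186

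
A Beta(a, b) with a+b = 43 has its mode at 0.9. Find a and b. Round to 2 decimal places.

Mode = (a−1)/(κ−2) with κ = a+b, so a−1 = 0.9·41 = 36.90.
a = 37.90; b = κ − a = 5.10.

a = 37.90, b = 5.10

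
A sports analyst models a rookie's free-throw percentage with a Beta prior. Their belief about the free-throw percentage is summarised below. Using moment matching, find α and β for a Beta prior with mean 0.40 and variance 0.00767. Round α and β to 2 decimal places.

Write ν = α+β; then α = μν and Var = μ(1−μ)/(ν+1).
ν = μ(1−μ)/Var − 1 = 0.2400/0.00767 − 1 = 30.2907.
α = 0.40·30.2907 = 12.12, β = 0.60·30.2907 = 18.17.

α = 12.12, β = 18.17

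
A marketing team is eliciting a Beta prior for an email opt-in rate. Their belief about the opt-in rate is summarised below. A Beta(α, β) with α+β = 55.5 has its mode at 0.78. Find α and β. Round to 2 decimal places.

For α,β>1 the mode is (α−1)/(α+β−2), so α = mode·(κ−2)+1 = 0.78×53.5+1 = 42.73.
And β = (1−mode)·(κ−2)+1 = 0.22×53.5+1 = 12.77.

α = 42.73, β = 12.77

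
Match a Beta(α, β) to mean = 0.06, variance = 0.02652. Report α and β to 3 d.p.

α = 0.068, β = 1.059

Write ν = α+β; then α = μν and Var = μ(1−μ)/(ν+1).
ν = μ(1−μ)/Var − 1 = 0.0564/0.02652 − 1 = 1.1267.
α = 0.06·1.1267 = 0.068, β = 0.94·1.1267 = 1.059.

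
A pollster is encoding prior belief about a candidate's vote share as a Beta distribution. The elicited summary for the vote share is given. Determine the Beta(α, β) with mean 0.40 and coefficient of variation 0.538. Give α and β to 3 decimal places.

α = 1.673, β = 2.509

Var = (CV·μ)² = (0.538×0.40)² = 0.046311.
α+β = μ(1−μ)/Var − 1 = 0.2400/0.046311 − 1 = 4.1823.
Thus α = 0.40·4.1823 = 1.673 and β = 0.60·4.1823 = 2.509.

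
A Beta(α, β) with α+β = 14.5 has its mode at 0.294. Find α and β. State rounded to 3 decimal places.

α = 4.675, β = 9.825

Mode = (α−1)/(κ−2) with κ = α+β, so α−1 = 0.294·12.5 = 3.675.
α = 4.675; β = κ − α = 9.825.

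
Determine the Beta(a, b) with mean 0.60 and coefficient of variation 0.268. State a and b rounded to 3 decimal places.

σ = CV·μ = 0.268×0.60 = 0.16080, so σ² = 0.025857.
s+1 = μ(1−μ)/σ² = 0.2400/0.025857 = 9.2819, so s = a+b = 8.2819.
a = μs = 4.969, b = (1−μ)s = 3.313.

a = 4.969, b = 3.313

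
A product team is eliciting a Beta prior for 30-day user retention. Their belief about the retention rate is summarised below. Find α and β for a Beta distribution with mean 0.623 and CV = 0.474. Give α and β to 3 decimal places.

α = 1.055, β = 0.638

σ = CV·μ = 0.474×0.623 = 0.29530, so σ² = 0.087203.
s+1 = μ(1−μ)/σ² = 0.234871/0.087203 = 2.6934, so s = α+β = 1.6934.
α = μs = 1.055, β = (1−μ)s = 0.638.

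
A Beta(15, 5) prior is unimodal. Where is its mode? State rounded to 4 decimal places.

The density x^(α−1)(1−x)^(β−1) is maximised at (α−1)/(α+β−2) = 14/18 = 0.7778.

0.7778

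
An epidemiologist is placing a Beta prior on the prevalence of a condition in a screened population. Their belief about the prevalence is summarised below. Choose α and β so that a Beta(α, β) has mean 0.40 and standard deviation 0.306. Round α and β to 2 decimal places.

First σ² = 0.093636. Setting α = μn, β = (1−μ)n with n = α+β,
μ(1−μ)/(n+1) = 0.093636 ⇒ n+1 = 0.2400/0.093636 = 2.5631 ⇒ n = 1.5631.
Hence α = 0.40×1.5631 = 0.63, β = 0.60×1.5631 = 0.94.

α = 0.63, β = 0.94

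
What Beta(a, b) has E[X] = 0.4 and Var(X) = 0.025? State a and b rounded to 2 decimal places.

a = 3.44, b = 5.16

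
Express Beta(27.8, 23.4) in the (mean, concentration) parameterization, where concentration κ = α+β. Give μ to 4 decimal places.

μ = 0.5430, κ = 51.2

κ = α+β = 27.8+23.4 = 51.2; μ = α/κ = 27.8/51.2 = 0.5430.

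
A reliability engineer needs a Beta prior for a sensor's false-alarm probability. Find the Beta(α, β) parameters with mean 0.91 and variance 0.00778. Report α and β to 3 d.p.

α = 8.670, β = 0.857

Let s = α+β. The Beta variance is μ(1−μ)/(s+1).
So s+1 = μ(1−μ)/σ² = (0.91×0.09)/0.00778 = 0.0819/0.00778 = 10.5270, giving s = 9.5270.
Then α = μs = 0.91×9.5270 = 8.670 and β = (1−μ)s = 0.09×9.5270 = 0.857.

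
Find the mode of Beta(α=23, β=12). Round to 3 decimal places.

0.667

The density x^(α−1)(1−x)^(β−1) is maximised at (α−1)/(α+β−2) = 22/33 = 0.667.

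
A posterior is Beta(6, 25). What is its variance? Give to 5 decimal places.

0.00488

α+β = 31 and αβ = 150, so Var = αβ/[(α+β)²(α+β+1)] = 150/30752 = 0.00488.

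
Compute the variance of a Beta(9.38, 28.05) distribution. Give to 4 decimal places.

0.0049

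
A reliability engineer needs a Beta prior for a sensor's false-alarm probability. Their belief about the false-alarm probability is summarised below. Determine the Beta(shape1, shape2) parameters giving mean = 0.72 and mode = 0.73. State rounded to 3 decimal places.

With s = shape1+shape2: μ = shape1/s and mode = (shape1−1)/(s−2). Eliminating shape1 = μs,
μs − 1 = m(s−2) ⇒ s(μ−m) = 1−2m ⇒ s = -0.46/-0.01 = 46.0000.
So shape1 = μs = 33.120, shape2 = (1−μ)s = 12.880.

shape1 = 33.120, shape2 = 12.880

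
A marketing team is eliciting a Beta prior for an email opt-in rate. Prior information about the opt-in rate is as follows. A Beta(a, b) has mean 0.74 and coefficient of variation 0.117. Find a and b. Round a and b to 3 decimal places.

a = 18.253, b = 6.413

Var = (CV·μ)² = (0.117×0.74)² = 0.007496.
a+b = μ(1−μ)/Var − 1 = 0.1924/0.007496 − 1 = 24.6667.
Thus a = 0.74·24.6667 = 18.253 and b = 0.26·24.6667 = 6.413.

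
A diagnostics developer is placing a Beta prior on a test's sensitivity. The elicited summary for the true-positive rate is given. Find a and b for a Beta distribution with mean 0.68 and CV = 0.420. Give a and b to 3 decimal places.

a = 1.134, b = 0.534

σ = CV·μ = 0.420×0.68 = 0.28560, so σ² = 0.081567.
s+1 = μ(1−μ)/σ² = 0.2176/0.081567 = 2.6677, so s = a+b = 1.6677.
a = μs = 1.134, b = (1−μ)s = 0.534.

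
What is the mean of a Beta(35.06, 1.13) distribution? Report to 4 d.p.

0.9688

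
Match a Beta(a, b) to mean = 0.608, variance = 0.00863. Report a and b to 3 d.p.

Write ν = a+b; then a = μν and Var = μ(1−μ)/(ν+1).
ν = μ(1−μ)/Var − 1 = 0.238336/0.00863 − 1 = 26.6171.
a = 0.608·26.6171 = 16.183, b = 0.392·26.6171 = 10.434.

a = 16.183, b = 10.434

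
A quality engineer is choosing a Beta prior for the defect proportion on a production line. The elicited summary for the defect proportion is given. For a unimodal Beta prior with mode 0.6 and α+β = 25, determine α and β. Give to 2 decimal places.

Mode = (α−1)/(κ−2) with κ = α+β, so α−1 = 0.6·23 = 13.80.
α = 14.80; β = κ − α = 10.20.

α = 14.80, β = 10.20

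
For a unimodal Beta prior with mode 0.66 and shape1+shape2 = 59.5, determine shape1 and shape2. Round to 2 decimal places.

shape1 = 38.95, shape2 = 20.55

Since the density peak of Beta(shape1,shape2) is at (shape1−1)/(shape1+shape2−2),
shape1 = 1 + 0.66(59.5−2) = 38.95 and shape2 = 59.5 − 38.95 = 20.55.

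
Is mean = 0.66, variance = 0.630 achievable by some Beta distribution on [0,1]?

For any Beta, Var(X) < E[X]·(1−E[X]).
Here μ(1−μ) = 0.66×0.34 = 0.2244, and 0.630 ≥ 0.2244.

No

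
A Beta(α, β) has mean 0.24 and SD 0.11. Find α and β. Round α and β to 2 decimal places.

First σ² = 0.0121. Setting α = μn, β = (1−μ)n with n = α+β,
μ(1−μ)/(n+1) = 0.0121 ⇒ n+1 = 0.1824/0.0121 = 15.0744 ⇒ n = 14.0744.
Hence α = 0.24×14.0744 = 3.38, β = 0.76×14.0744 = 10.70.

α = 3.38, β = 10.70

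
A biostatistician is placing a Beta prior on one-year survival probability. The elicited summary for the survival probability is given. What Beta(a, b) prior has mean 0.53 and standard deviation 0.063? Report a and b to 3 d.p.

First σ² = 0.003969. Setting a = μn, b = (1−μ)n with n = a+b,
μ(1−μ)/(n+1) = 0.003969 ⇒ n+1 = 0.2491/0.003969 = 62.7614 ⇒ n = 61.7614.
Hence a = 0.53×61.7614 = 32.734, b = 0.47×61.7614 = 29.028.

a = 32.734, b = 29.028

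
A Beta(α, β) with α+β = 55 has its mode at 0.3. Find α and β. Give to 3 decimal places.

α = 16.900, β = 38.100

For α,β>1 the mode is (α−1)/(α+β−2), so α = mode·(κ−2)+1 = 0.3×53+1 = 16.900.
And β = (1−mode)·(κ−2)+1 = 0.7×53+1 = 38.100.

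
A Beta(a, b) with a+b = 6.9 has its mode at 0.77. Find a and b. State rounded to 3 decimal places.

a = 4.773, b = 2.127

Since the density peak of Beta(a,b) is at (a−1)/(a+b−2),
a = 1 + 0.77(6.9−2) = 4.773 and b = 6.9 − 4.773 = 2.127.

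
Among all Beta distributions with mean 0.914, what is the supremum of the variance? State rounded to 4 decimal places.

For fixed mean μ the Beta variance is μ(1−μ)/(α+β+1), increasing as α+β decreases.
Its least upper bound (not attained) is μ(1−μ) = 0.914·0.086 = 0.0786.

0.0786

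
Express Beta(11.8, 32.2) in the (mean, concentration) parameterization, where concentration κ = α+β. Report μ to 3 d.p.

μ = 0.268, κ = 44.0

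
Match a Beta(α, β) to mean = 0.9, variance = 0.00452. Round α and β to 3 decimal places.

Write ν = α+β; then α = μν and Var = μ(1−μ)/(ν+1).
ν = μ(1−μ)/Var − 1 = 0.09/0.00452 − 1 = 18.9115.
α = 0.9·18.9115 = 17.020, β = 0.1·18.9115 = 1.891.

α = 17.020, β = 1.891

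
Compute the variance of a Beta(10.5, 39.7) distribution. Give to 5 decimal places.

0.00323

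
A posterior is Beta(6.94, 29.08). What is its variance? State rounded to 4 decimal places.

Var = αβ/[(α+β)²(α+β+1)] = (6.94×29.08)/(36.02²×37.02) = 201.8152/48031.243608 = 0.0042.

0.0042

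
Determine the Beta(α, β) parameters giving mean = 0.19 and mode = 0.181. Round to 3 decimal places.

Let s = α+β. Mean gives α = μs = 0.19s; mode gives (α−1)/(s−2) = 0.181.
Substituting: 0.19s − 1 = 0.181(s−2) = 0.181s − 0.362, so 0.009s = 0.638 and s = 70.8889.
Then α = 0.19×70.8889 = 13.469 and β = s−α = 57.420.

α = 13.469, β = 57.420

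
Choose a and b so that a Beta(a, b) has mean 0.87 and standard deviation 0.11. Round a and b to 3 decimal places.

a = 7.262, b = 1.085

First σ² = 0.0121. Setting a = μn, b = (1−μ)n with n = a+b,
μ(1−μ)/(n+1) = 0.0121 ⇒ n+1 = 0.1131/0.0121 = 9.3471 ⇒ n = 8.3471.
Hence a = 0.87×8.3471 = 7.262, b = 0.13×8.3471 = 1.085.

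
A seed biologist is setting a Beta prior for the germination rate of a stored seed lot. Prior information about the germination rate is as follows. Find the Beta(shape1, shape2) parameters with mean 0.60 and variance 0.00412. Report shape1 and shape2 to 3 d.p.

shape1 = 34.351, shape2 = 22.901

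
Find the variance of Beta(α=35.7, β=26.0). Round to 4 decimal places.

μ = 35.7/61.7 = 0.578606; Var = μ(1−μ)/(α+β+1) = 0.2438211/62.7 = 0.0039.

0.0039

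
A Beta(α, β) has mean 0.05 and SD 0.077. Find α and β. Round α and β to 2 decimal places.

α = 0.35, β = 6.66

First σ² = 0.005929. Setting α = μn, β = (1−μ)n with n = α+β,
μ(1−μ)/(n+1) = 0.005929 ⇒ n+1 = 0.0475/0.005929 = 8.0115 ⇒ n = 7.0115.
Hence α = 0.05×7.0115 = 0.35, β = 0.95×7.0115 = 6.66.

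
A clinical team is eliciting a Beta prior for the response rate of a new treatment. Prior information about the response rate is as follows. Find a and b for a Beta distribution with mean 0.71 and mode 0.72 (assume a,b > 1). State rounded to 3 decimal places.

With s = a+b: μ = a/s and mode = (a−1)/(s−2). Eliminating a = μs,
μs − 1 = m(s−2) ⇒ s(μ−m) = 1−2m ⇒ s = -0.44/-0.01 = 44.0000.
So a = μs = 31.240, b = (1−μ)s = 12.760.

a = 31.240, b = 12.760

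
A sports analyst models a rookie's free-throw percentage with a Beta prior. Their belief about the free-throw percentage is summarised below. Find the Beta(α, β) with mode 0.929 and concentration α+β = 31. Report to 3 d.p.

Mode = (α−1)/(κ−2) with κ = α+β, so α−1 = 0.929·29 = 26.941.
α = 27.941; β = κ − α = 3.059.

α = 27.941, β = 3.059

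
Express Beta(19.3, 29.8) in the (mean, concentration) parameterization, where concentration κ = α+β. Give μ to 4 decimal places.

κ = α+β = 19.3+29.8 = 49.1; μ = α/κ = 19.3/49.1 = 0.3931.

μ = 0.3931, κ = 49.1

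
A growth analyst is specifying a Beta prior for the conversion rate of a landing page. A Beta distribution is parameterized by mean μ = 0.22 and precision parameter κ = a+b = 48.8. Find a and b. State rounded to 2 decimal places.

Split κ in proportion μ : (1−μ): a = 0.22·48.8 = 10.74, b = 48.8 − 10.74 = 38.06.

a = 10.74, b = 38.06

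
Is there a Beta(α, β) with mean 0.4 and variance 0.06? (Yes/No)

Yes

For any Beta, Var(X) < E[X]·(1−E[X]).
Here μ(1−μ) = 0.4×0.6 = 0.24, and 0.06 < 0.24.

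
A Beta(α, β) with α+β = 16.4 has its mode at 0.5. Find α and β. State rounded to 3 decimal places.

Mode = (α−1)/(κ−2) with κ = α+β, so α−1 = 0.5·14.4 = 7.200.
α = 8.200; β = κ − α = 8.200.

α = 8.200, β = 8.200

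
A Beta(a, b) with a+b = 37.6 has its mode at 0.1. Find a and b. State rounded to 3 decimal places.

a = 4.560, b = 33.040

For a,b>1 the mode is (a−1)/(a+b−2), so a = mode·(κ−2)+1 = 0.1×35.6+1 = 4.560.
And b = (1−mode)·(κ−2)+1 = 0.9×35.6+1 = 33.040.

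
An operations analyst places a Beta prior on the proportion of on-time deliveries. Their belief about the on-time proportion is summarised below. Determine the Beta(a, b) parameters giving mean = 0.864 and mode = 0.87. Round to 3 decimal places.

Let s = a+b. Mean gives a = μs = 0.864s; mode gives (a−1)/(s−2) = 0.87.
Substituting: 0.864s − 1 = 0.87(s−2) = 0.87s − 1.74, so -0.006s = -0.74 and s = 123.3333.
Then a = 0.864×123.3333 = 106.560 and b = s−a = 16.773.

a = 106.560, b = 16.773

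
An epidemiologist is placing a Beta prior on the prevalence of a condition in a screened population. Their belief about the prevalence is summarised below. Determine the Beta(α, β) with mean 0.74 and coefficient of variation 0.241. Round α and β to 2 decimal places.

α = 3.74, β = 1.31

σ = CV·μ = 0.241×0.74 = 0.17834, so σ² = 0.031805.
s+1 = μ(1−μ)/σ² = 0.1924/0.031805 = 6.0493, so s = α+β = 5.0493.
α = μs = 3.74, β = (1−μ)s = 1.31.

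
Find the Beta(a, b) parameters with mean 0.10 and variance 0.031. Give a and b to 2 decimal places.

a = 0.19, b = 1.71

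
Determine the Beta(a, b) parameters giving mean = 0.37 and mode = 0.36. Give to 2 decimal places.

a = 10.36, b = 17.64

With s = a+b: μ = a/s and mode = (a−1)/(s−2). Eliminating a = μs,
μs − 1 = m(s−2) ⇒ s(μ−m) = 1−2m ⇒ s = 0.28/0.01 = 28.0000.
So a = μs = 10.36, b = (1−μ)s = 17.64.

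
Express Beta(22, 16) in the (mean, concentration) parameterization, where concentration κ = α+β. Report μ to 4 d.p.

κ = α+β = 22+16 = 38; μ = α/κ = 22/38 = 0.5789.

μ = 0.5789, κ = 38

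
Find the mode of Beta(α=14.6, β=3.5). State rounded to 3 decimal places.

0.845

With α,β > 1, mode = (α−1)/(α+β−2) = 13.6/16.1 = 0.845.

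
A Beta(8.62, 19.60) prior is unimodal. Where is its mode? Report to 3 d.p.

With α,β > 1, mode = (α−1)/(α+β−2) = 7.62/26.22 = 0.291.

0.291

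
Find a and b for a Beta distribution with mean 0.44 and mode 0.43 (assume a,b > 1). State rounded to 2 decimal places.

a = 6.16, b = 7.84

With s = a+b: μ = a/s and mode = (a−1)/(s−2). Eliminating a = μs,
μs − 1 = m(s−2) ⇒ s(μ−m) = 1−2m ⇒ s = 0.14/0.01 = 14.0000.
So a = μs = 6.16, b = (1−μ)s = 7.84.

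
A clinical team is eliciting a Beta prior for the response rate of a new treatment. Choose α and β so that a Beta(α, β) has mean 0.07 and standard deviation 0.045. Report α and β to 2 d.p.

First σ² = 0.002025. Setting α = μn, β = (1−μ)n with n = α+β,
μ(1−μ)/(n+1) = 0.002025 ⇒ n+1 = 0.0651/0.002025 = 32.1481 ⇒ n = 31.1481.
Hence α = 0.07×31.1481 = 2.18, β = 0.93×31.1481 = 28.97.

α = 2.18, β = 28.97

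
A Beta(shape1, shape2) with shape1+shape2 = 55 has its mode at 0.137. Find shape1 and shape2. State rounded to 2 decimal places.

Since the density peak of Beta(shape1,shape2) is at (shape1−1)/(shape1+shape2−2),
shape1 = 1 + 0.137(55−2) = 8.26 and shape2 = 55 − 8.26 = 46.74.

shape1 = 8.26, shape2 = 46.74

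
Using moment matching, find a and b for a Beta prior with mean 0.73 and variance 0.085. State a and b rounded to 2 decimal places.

Let s = a+b. The Beta variance is μ(1−μ)/(s+1).
So s+1 = μ(1−μ)/σ² = (0.73×0.27)/0.085 = 0.1971/0.085 = 2.3188, giving s = 1.3188.
Then a = μs = 0.73×1.3188 = 0.96 and b = (1−μ)s = 0.27×1.3188 = 0.36.

a = 0.96, b = 0.36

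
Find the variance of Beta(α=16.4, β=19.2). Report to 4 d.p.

α+β = 35.6 and αβ = 314.88, so Var = αβ/[(α+β)²(α+β+1)] = 314.88/46385.376 = 0.0068.

0.0068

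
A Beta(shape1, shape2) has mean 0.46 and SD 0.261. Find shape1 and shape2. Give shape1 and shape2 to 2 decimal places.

shape1 = 1.22, shape2 = 1.43

σ² = 0.261² = 0.068121.
With s = shape1+shape2, Var = μ(1−μ)/(s+1), so s+1 = (0.46×0.54)/0.068121 = 3.6465 and s = 2.6465.
shape1 = μs = 1.22, shape2 = (1−μ)s = 1.43.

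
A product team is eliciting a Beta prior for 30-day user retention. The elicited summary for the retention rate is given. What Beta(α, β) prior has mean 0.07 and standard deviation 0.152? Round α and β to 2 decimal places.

α = 0.13, β = 1.69

Variance = 0.152² = 0.023104. The moment-matching identity α+β = μ(1−μ)/Var − 1 gives
α+β = 0.0651/0.023104 − 1 = 1.8177, so α = μ·1.8177 = 0.13 and β = (1−μ)·1.8177 = 1.69.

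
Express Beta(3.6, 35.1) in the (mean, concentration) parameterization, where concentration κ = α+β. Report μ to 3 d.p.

κ = α+β = 3.6+35.1 = 38.7; μ = α/κ = 3.6/38.7 = 0.093.

μ = 0.093, κ = 38.7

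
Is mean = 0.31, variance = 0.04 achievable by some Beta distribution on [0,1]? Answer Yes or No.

Yes

The Beta variance bound is σ² < μ(1−μ).
Here μ(1−μ) = 0.31×0.69 = 0.2139, and 0.04 < 0.2139.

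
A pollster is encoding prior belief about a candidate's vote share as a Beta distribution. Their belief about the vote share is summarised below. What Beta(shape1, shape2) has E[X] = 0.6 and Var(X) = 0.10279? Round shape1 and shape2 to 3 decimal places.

By moment matching, shape1+shape2 = μ(1−μ)/σ² − 1 = (0.6·0.4)/0.10279 − 1 = 2.3349 − 1 = 1.3349.
Since shape1/(shape1+shape2) = μ, shape1 = 0.6·1.3349 = 0.801 and shape2 = 0.4·1.3349 = 0.534.

shape1 = 0.801, shape2 = 0.534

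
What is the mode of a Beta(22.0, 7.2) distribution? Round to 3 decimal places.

0.772

The density x^(α−1)(1−x)^(β−1) is maximised at (α−1)/(α+β−2) = 21.0/27.2 = 0.772.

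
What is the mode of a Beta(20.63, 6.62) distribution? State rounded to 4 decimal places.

The density x^(α−1)(1−x)^(β−1) is maximised at (α−1)/(α+β−2) = 19.63/25.25 = 0.7774.

0.7774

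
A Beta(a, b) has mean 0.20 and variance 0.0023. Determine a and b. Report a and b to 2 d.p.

a = 13.71, b = 54.85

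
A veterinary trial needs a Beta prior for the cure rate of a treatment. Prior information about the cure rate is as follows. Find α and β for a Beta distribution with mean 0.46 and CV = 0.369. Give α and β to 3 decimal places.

α = 3.506, β = 4.116

σ = CV·μ = 0.369×0.46 = 0.16974, so σ² = 0.028812.
s+1 = μ(1−μ)/σ² = 0.2484/0.028812 = 8.6215, so s = α+β = 7.6215.
α = μs = 3.506, β = (1−μ)s = 4.116.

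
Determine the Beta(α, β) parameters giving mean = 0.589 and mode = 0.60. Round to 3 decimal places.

α = 10.709, β = 7.473

Let s = α+β. Mean gives α = μs = 0.589s; mode gives (α−1)/(s−2) = 0.60.
Substituting: 0.589s − 1 = 0.60(s−2) = 0.60s − 1.20, so -0.011s = -0.20 and s = 18.1818.
Then α = 0.589×18.1818 = 10.709 and β = s−α = 7.473.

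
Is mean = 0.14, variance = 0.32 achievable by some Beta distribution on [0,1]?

A Beta with mean μ has variance μ(1−μ)/(α+β+1) < μ(1−μ).
Here μ(1−μ) = 0.14×0.86 = 0.1204, and 0.32 ≥ 0.1204.

No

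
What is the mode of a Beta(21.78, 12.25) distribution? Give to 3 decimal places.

The density x^(α−1)(1−x)^(β−1) is maximised at (α−1)/(α+β−2) = 20.78/32.03 = 0.649.

0.649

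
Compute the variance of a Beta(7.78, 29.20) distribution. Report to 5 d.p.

0.00437

α+β = 36.98 and αβ = 227.1760, so Var = αβ/[(α+β)²(α+β+1)] = 227.1760/51938.424792 = 0.00437.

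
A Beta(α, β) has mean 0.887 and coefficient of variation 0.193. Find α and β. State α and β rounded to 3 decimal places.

α = 2.147, β = 0.273

Var = (CV·μ)² = (0.193×0.887)² = 0.029306.
α+β = μ(1−μ)/Var − 1 = 0.100231/0.029306 − 1 = 2.4201.
Thus α = 0.887·2.4201 = 2.147 and β = 0.113·2.4201 = 0.273.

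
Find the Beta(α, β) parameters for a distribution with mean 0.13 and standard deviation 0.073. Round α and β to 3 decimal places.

α = 2.629, β = 17.594

σ² = 0.073² = 0.005329.
With s = α+β, Var = μ(1−μ)/(s+1), so s+1 = (0.13×0.87)/0.005329 = 21.2235 and s = 20.2235.
α = μs = 2.629, β = (1−μ)s = 17.594.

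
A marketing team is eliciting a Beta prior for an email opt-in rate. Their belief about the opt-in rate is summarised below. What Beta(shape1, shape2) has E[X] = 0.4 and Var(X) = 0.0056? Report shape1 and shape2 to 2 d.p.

shape1 = 16.74, shape2 = 25.11

By moment matching, shape1+shape2 = μ(1−μ)/σ² − 1 = (0.4·0.6)/0.0056 − 1 = 42.8571 − 1 = 41.8571.
Since shape1/(shape1+shape2) = μ, shape1 = 0.4·41.8571 = 16.74 and shape2 = 0.6·41.8571 = 25.11.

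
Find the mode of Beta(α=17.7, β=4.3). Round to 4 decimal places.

The density x^(α−1)(1−x)^(β−1) is maximised at (α−1)/(α+β−2) = 16.7/20.0 = 0.8350.

0.8350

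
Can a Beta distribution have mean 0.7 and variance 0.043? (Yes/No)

Yes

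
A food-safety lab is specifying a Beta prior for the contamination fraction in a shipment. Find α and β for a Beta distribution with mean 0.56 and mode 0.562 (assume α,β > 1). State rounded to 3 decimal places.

α = 34.720, β = 27.280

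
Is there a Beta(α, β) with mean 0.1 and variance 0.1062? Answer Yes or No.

No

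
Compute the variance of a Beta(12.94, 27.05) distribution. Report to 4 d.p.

Var = αβ/[(α+β)²(α+β+1)] = (12.94×27.05)/(39.99²×40.99) = 350.0270/65551.212099 = 0.0053.

0.0053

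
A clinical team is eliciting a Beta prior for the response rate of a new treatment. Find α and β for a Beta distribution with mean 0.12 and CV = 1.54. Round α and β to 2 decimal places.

α = 0.25, β = 1.84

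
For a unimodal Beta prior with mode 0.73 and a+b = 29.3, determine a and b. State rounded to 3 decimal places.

a = 20.929, b = 8.371

For a,b>1 the mode is (a−1)/(a+b−2), so a = mode·(κ−2)+1 = 0.73×27.3+1 = 20.929.
And b = (1−mode)·(κ−2)+1 = 0.27×27.3+1 = 8.371.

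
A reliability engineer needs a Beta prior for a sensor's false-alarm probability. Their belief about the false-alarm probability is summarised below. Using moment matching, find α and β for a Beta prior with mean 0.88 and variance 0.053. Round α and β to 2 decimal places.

Let s = α+β. The Beta variance is μ(1−μ)/(s+1).
So s+1 = μ(1−μ)/σ² = (0.88×0.12)/0.053 = 0.1056/0.053 = 1.9925, giving s = 0.9925.
Then α = μs = 0.88×0.9925 = 0.87 and β = (1−μ)s = 0.12×0.9925 = 0.12.

α = 0.87, β = 0.12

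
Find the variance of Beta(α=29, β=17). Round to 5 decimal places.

α+β = 46 and αβ = 493, so Var = αβ/[(α+β)²(α+β+1)] = 493/99452 = 0.00496.

0.00496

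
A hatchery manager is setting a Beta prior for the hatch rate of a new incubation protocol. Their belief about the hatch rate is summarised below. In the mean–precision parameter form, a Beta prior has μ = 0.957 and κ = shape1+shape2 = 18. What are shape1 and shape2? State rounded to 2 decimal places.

shape1 = 17.23, shape2 = 0.77

shape1 = μκ = 0.957×18 = 17.23 and shape2 = (1−μ)κ = 0.043×18 = 0.77.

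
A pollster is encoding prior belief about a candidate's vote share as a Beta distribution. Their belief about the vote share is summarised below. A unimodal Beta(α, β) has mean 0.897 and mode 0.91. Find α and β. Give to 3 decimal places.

Let s = α+β. Mean gives α = μs = 0.897s; mode gives (α−1)/(s−2) = 0.91.
Substituting: 0.897s − 1 = 0.91(s−2) = 0.91s − 1.82, so -0.013s = -0.82 and s = 63.0769.
Then α = 0.897×63.0769 = 56.580 and β = s−α = 6.497.

α = 56.580, β = 6.497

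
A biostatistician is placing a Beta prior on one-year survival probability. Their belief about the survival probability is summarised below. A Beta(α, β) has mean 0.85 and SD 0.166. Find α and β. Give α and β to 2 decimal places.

α = 3.08, β = 0.54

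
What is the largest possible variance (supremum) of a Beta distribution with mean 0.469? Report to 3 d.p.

0.249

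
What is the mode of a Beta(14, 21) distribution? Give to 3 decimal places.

0.394

With α,β > 1, mode = (α−1)/(α+β−2) = 13/33 = 0.394.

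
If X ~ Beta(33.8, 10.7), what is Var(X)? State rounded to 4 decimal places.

0.0040

α+β = 44.5 and αβ = 361.66, so Var = αβ/[(α+β)²(α+β+1)] = 361.66/90101.375 = 0.0040.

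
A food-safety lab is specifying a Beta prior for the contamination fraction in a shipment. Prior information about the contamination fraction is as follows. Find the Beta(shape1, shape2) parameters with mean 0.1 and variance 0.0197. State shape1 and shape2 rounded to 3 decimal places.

Let s = shape1+shape2. The Beta variance is μ(1−μ)/(s+1).
So s+1 = μ(1−μ)/σ² = (0.1×0.9)/0.0197 = 0.09/0.0197 = 4.5685, giving s = 3.5685.
Then shape1 = μs = 0.1×3.5685 = 0.357 and shape2 = (1−μ)s = 0.9×3.5685 = 3.212.

shape1 = 0.357, shape2 = 3.212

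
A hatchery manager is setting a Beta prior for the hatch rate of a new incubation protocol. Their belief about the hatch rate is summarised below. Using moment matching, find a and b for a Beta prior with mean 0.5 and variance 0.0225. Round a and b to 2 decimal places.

a = 5.06, b = 5.06

By moment matching, a+b = μ(1−μ)/σ² − 1 = (0.5·0.5)/0.0225 − 1 = 11.1111 − 1 = 10.1111.
Since a/(a+b) = μ, a = 0.5·10.1111 = 5.06 and b = 0.5·10.1111 = 5.06.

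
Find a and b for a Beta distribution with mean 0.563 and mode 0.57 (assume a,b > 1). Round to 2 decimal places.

a = 11.26, b = 8.74

Let s = a+b. Mean gives a = μs = 0.563s; mode gives (a−1)/(s−2) = 0.57.
Substituting: 0.563s − 1 = 0.57(s−2) = 0.57s − 1.14, so -0.007s = -0.14 and s = 20.0000.
Then a = 0.563×20.0000 = 11.26 and b = s−a = 8.74.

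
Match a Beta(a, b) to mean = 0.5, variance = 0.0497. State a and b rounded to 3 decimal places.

a = 2.015, b = 2.015

Let s = a+b. The Beta variance is μ(1−μ)/(s+1).
So s+1 = μ(1−μ)/σ² = (0.5×0.5)/0.0497 = 0.25/0.0497 = 5.0302, giving s = 4.0302.
Then a = μs = 0.5×4.0302 = 2.015 and b = (1−μ)s = 0.5×4.0302 = 2.015.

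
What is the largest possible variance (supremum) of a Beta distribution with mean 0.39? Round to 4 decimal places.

For fixed mean μ the Beta variance is μ(1−μ)/(α+β+1), increasing as α+β decreases.
Its least upper bound (not attained) is μ(1−μ) = 0.39·0.61 = 0.2379.

0.2379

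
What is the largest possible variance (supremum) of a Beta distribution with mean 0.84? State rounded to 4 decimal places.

0.1344

For fixed mean μ the Beta variance is μ(1−μ)/(α+β+1), increasing as α+β decreases.
Its least upper bound (not attained) is μ(1−μ) = 0.84·0.16 = 0.1344.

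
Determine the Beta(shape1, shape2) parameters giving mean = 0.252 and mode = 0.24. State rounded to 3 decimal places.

shape1 = 10.920, shape2 = 32.413

Let s = shape1+shape2. Mean gives shape1 = μs = 0.252s; mode gives (shape1−1)/(s−2) = 0.24.
Substituting: 0.252s − 1 = 0.24(s−2) = 0.24s − 0.48, so 0.012s = 0.52 and s = 43.3333.
Then shape1 = 0.252×43.3333 = 10.920 and shape2 = s−shape1 = 32.413.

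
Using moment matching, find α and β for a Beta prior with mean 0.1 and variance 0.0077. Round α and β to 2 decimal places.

Let s = α+β. The Beta variance is μ(1−μ)/(s+1).
So s+1 = μ(1−μ)/σ² = (0.1×0.9)/0.0077 = 0.09/0.0077 = 11.6883, giving s = 10.6883.
Then α = μs = 0.1×10.6883 = 1.07 and β = (1−μ)s = 0.9×10.6883 = 9.62.

α = 1.07, β = 9.62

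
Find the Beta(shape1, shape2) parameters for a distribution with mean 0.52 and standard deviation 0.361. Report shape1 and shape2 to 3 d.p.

shape1 = 0.476, shape2 = 0.439

First σ² = 0.130321. Setting shape1 = μn, shape2 = (1−μ)n with n = shape1+shape2,
μ(1−μ)/(n+1) = 0.130321 ⇒ n+1 = 0.2496/0.130321 = 1.9153 ⇒ n = 0.9153.
Hence shape1 = 0.52×0.9153 = 0.476, shape2 = 0.48×0.9153 = 0.439.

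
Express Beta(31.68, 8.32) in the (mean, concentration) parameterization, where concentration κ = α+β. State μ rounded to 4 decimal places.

κ = α+β = 31.68+8.32 = 40.00; μ = α/κ = 31.68/40.00 = 0.7920.

μ = 0.7920, κ = 40.00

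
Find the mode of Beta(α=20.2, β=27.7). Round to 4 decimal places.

The density x^(α−1)(1−x)^(β−1) is maximised at (α−1)/(α+β−2) = 19.2/45.9 = 0.4183.

0.4183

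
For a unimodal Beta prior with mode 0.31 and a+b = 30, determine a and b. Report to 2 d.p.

a = 9.68, b = 20.32

For a,b>1 the mode is (a−1)/(a+b−2), so a = mode·(κ−2)+1 = 0.31×28+1 = 9.68.
And b = (1−mode)·(κ−2)+1 = 0.69×28+1 = 20.32.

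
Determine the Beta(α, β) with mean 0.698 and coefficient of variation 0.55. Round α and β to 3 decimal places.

σ = CV·μ = 0.55×0.698 = 0.38390, so σ² = 0.147379.
s+1 = μ(1−μ)/σ² = 0.210796/0.147379 = 1.4303, so s = α+β = 0.4303.
α = μs = 0.300, β = (1−μ)s = 0.130.

α = 0.300, β = 0.130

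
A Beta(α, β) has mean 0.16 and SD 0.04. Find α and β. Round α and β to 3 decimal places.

Variance = 0.04² = 0.0016. The moment-matching identity α+β = μ(1−μ)/Var − 1 gives
α+β = 0.1344/0.0016 − 1 = 83.0000, so α = μ·83.0000 = 13.280 and β = (1−μ)·83.0000 = 69.720.

α = 13.280, β = 69.720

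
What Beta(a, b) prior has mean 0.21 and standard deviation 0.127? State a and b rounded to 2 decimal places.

a = 1.95, b = 7.34

First σ² = 0.016129. Setting a = μn, b = (1−μ)n with n = a+b,
μ(1−μ)/(n+1) = 0.016129 ⇒ n+1 = 0.1659/0.016129 = 10.2858 ⇒ n = 9.2858.
Hence a = 0.21×9.2858 = 1.95, b = 0.79×9.2858 = 7.34.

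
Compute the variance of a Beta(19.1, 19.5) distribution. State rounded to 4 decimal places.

α+β = 38.6 and αβ = 372.45, so Var = αβ/[(α+β)²(α+β+1)] = 372.45/59002.416 = 0.0063.

0.0063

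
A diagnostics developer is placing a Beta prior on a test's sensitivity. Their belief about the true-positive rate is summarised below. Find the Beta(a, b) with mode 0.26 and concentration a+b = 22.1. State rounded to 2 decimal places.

a = 6.23, b = 15.87

Mode = (a−1)/(κ−2) with κ = a+b, so a−1 = 0.26·20.1 = 5.23.
a = 6.23; b = κ − a = 15.87.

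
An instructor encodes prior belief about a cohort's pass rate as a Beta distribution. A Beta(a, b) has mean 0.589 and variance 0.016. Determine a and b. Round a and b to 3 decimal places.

a = 8.323, b = 5.807

Write ν = a+b; then a = μν and Var = μ(1−μ)/(ν+1).
ν = μ(1−μ)/Var − 1 = 0.242079/0.016 − 1 = 14.1299.
a = 0.589·14.1299 = 8.323, b = 0.411·14.1299 = 5.807.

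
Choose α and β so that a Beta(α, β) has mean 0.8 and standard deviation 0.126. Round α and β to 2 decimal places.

α = 7.26, β = 1.82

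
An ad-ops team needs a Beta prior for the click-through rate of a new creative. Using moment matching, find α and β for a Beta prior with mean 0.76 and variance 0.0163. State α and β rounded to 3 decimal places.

Write ν = α+β; then α = μν and Var = μ(1−μ)/(ν+1).
ν = μ(1−μ)/Var − 1 = 0.1824/0.0163 − 1 = 10.1902.
α = 0.76·10.1902 = 7.745, β = 0.24·10.1902 = 2.446.

α = 7.745, β = 2.446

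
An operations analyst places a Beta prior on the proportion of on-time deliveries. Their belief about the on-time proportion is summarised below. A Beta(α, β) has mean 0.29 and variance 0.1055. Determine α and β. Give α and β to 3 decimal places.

α = 0.276, β = 0.676

Let s = α+β. The Beta variance is μ(1−μ)/(s+1).
So s+1 = μ(1−μ)/σ² = (0.29×0.71)/0.1055 = 0.2059/0.1055 = 1.9517, giving s = 0.9517.
Then α = μs = 0.29×0.9517 = 0.276 and β = (1−μ)s = 0.71×0.9517 = 0.676.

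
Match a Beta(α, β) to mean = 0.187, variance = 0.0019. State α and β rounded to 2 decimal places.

Let s = α+β. The Beta variance is μ(1−μ)/(s+1).
So s+1 = μ(1−μ)/σ² = (0.187×0.813)/0.0019 = 0.152031/0.0019 = 80.0163, giving s = 79.0163.
Then α = μs = 0.187×79.0163 = 14.78 and β = (1−μ)s = 0.813×79.0163 = 64.24.

α = 14.78, β = 64.24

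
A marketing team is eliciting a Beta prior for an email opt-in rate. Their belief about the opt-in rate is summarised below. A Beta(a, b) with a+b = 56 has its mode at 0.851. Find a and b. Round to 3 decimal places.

For a,b>1 the mode is (a−1)/(a+b−2), so a = mode·(κ−2)+1 = 0.851×54+1 = 46.954.
And b = (1−mode)·(κ−2)+1 = 0.149×54+1 = 9.046.

a = 46.954, b = 9.046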